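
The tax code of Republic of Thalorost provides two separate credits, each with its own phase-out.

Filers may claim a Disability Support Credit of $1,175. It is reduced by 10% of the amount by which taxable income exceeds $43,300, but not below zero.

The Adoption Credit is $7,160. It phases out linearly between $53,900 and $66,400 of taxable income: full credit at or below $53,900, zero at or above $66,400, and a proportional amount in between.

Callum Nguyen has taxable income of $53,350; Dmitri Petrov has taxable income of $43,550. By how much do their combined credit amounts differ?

$980

Callum ($53,350): Disability Support Credit: 10% of the $10,050 excess over $43,300 is $1,005; credit = $1,175 − $1,005 = $170. Adoption Credit: $53,350 is at or below the $53,900 threshold, so the full $7,160 applies. total $170 + $7,160 = $7,330
Dmitri ($43,550): Disability Support Credit: 10% of the $250 excess over $43,300 is $25; credit = $1,175 − $25 = $1,150. Adoption Credit: $43,550 is at or below the $53,900 threshold, so the full $7,160 applies. total $1,150 + $7,160 = $8,310
Difference: |$7,330 − $8,310| = $980.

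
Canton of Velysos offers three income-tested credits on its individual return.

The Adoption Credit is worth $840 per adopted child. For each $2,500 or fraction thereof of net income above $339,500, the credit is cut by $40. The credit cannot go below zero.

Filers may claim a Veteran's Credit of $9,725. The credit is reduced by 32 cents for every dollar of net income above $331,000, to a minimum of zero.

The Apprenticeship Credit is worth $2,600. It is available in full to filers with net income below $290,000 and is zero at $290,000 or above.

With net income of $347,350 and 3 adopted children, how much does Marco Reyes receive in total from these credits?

$6,853

Adoption Credit: base = 3 × $840 = $2,520. income exceeds $339,500 by $7,850, which is 4 full-or-partial $2,500 increments; reduction = 4 × $40 = $160, leaving $2,360.
Veteran's Credit: 32% of the $16,350 excess over $331,000 is $5,232; credit = $9,725 − $5,232 = $4,493.
Apprenticeship Credit: $347,350 meets or exceeds the $290,000 cutoff, so the credit is $0.
Total: $2,360 + $4,493 + $0 = $6,853.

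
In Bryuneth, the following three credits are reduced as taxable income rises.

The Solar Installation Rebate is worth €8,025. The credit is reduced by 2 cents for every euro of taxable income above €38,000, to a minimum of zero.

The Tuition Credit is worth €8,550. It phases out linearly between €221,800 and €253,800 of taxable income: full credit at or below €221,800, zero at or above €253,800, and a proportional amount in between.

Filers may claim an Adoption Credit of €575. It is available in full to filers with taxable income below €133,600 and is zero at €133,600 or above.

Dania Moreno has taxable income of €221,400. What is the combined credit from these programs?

€12,907

Solar Installation Rebate: 2% of the €183,400 excess over €38,000 is €3,668; credit = €8,025 − €3,668 = €4,357.
Tuition Credit: €221,400 is at or below the €221,800 threshold, so the full €8,550 applies.
Adoption Credit: €221,400 meets or exceeds the €133,600 cutoff, so the credit is €0.
Total: €4,357 + €8,550 + €0 = €12,907.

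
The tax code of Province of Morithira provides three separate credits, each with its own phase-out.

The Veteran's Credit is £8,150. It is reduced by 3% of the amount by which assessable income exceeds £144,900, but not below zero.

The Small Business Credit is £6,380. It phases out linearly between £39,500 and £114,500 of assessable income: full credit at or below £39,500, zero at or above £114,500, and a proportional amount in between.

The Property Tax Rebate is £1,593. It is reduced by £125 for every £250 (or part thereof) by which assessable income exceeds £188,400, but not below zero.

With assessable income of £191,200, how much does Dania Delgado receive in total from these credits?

Veteran's Credit: 3% of the £46,300 excess over £144,900 is £1,389; credit = £8,150 − £1,389 = £6,761.
Small Business Credit: £191,200 is at or above £114,500, so the credit is £0.
Property Tax Rebate: income exceeds £188,400 by £2,800, which is 12 full-or-partial £250 increments; reduction = 12 × £125 = £1,500, leaving £93.
Total: £6,761 + £0 + £93 = £6,854.

£6,854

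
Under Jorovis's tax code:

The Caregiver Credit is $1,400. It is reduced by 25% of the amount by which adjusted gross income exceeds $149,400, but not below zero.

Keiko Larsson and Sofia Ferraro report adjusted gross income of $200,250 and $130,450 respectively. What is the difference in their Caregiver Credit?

$1,400

Keiko ($200,250): Caregiver Credit: 25% of the $50,850 excess over $149,400 is $12,712.50 ≥ base, so the credit is $0.
Sofia ($130,450): Caregiver Credit: $130,450 is at or below the $149,400 threshold, so the full $1,400 applies.
Difference: |$0 − $1,400| = $1,400.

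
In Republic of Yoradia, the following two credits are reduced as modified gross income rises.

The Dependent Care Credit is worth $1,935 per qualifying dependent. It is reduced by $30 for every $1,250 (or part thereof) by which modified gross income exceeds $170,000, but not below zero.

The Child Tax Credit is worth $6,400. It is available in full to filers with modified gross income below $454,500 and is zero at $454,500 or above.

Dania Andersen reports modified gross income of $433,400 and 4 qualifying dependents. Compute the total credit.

Dependent Care Credit: base = 4 × $1,935 = $7,740. income exceeds $170,000 by $263,400, which is 211 full-or-partial $1,250 increments; reduction = 211 × $30 = $6,330, leaving $1,410.
Child Tax Credit: $433,400 is below the $454,500 cutoff, so the full $6,400 applies.
Total: $1,410 + $6,400 = $7,810.

$7,810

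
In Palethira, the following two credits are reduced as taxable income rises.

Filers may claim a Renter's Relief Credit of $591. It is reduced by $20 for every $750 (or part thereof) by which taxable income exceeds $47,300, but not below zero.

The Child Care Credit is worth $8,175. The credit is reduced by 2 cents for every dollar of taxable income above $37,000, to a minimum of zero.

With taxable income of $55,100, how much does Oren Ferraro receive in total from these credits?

Renter's Relief Credit: income exceeds $47,300 by $7,800, which is 11 full-or-partial $750 increments; reduction = 11 × $20 = $220, leaving $371.
Child Care Credit: 2% of the $18,100 excess over $37,000 is $362; credit = $8,175 − $362 = $7,813.
Total: $371 + $7,813 = $8,184.

$8,184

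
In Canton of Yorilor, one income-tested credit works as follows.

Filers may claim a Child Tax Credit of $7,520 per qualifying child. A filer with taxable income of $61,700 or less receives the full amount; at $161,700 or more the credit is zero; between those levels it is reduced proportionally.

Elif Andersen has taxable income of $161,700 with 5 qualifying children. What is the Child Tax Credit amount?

$0

Child Tax Credit: base = 5 × $7,520 = $37,600. $161,700 is at or above $161,700, so the credit is $0.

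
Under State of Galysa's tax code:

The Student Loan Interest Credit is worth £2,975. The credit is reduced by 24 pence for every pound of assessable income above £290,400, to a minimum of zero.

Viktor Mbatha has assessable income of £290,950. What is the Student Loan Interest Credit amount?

Student Loan Interest Credit: 24% of the £550 excess over £290,400 is £132; credit = £2,975 − £132 = £2,843.

£2,843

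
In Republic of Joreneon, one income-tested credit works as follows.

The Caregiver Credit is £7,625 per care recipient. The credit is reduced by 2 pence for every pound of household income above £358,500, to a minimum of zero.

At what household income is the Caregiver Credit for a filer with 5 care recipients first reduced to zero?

£2,264,750

Full credit = 5 × £7,625 = £38,125.
The credit falls by 2% of each pound above £358,500, so it reaches zero when the excess is £38,125 / 2% = £1,906,250: income = £358,500 + £1,906,250 = £2,264,750.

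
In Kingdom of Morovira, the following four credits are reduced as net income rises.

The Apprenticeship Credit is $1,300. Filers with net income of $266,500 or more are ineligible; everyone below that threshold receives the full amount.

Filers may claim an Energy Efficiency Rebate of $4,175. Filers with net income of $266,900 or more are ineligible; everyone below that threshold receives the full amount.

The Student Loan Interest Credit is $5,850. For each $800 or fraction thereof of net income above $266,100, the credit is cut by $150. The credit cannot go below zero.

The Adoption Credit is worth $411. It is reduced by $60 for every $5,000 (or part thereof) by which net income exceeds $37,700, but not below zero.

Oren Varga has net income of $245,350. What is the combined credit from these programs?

Apprenticeship Credit: $245,350 is below the $266,500 cutoff, so the full $1,300 applies.
Energy Efficiency Rebate: $245,350 is below the $266,900 cutoff, so the full $4,175 applies.
Student Loan Interest Credit: $245,350 is at or below the $266,100 threshold, so the full $5,850 applies.
Adoption Credit: income exceeds $37,700 by $207,650 → 42 increments × $60 = $2,520 ≥ base, so the credit is $0.
Total: $1,300 + $4,175 + $5,850 + $0 = $11,325.

$11,325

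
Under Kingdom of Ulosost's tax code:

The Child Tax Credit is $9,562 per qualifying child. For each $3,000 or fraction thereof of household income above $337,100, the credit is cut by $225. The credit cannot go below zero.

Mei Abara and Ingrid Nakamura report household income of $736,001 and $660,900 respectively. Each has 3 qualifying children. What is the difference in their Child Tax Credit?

$4,386

Mei ($736,001): Child Tax Credit: base = 3 × $9,562 = $28,686. income exceeds $337,100 by $398,901 → 133 increments × $225 = $29,925 ≥ base, so the credit is $0.
Ingrid ($660,900): Child Tax Credit: base = 3 × $9,562 = $28,686. income exceeds $337,100 by $323,800, which is 108 full-or-partial $3,000 increments; reduction = 108 × $225 = $24,300, leaving $4,386.
Difference: |$0 − $4,386| = $4,386.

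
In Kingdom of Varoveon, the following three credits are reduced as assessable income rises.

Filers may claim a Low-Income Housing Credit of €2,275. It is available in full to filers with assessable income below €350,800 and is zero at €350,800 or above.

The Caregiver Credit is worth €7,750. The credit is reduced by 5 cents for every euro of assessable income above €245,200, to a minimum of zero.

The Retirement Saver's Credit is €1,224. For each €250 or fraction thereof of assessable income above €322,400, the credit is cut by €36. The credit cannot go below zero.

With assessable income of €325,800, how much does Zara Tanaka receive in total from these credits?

€6,715

Low-Income Housing Credit: €325,800 is below the €350,800 cutoff, so the full €2,275 applies.
Caregiver Credit: 5% of the €80,600 excess over €245,200 is €4,030; credit = €7,750 − €4,030 = €3,720.
Retirement Saver's Credit: income exceeds €322,400 by €3,400, which is 14 full-or-partial €250 increments; reduction = 14 × €36 = €504, leaving €720.
Total: €2,275 + €3,720 + €720 = €6,715.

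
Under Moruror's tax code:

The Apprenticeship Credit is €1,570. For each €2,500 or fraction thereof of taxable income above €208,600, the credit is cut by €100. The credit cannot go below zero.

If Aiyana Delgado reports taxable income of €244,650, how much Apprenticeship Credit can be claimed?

Apprenticeship Credit: income exceeds €208,600 by €36,050, which is 15 full-or-partial €2,500 increments; reduction = 15 × €100 = €1,500, leaving €70.

€70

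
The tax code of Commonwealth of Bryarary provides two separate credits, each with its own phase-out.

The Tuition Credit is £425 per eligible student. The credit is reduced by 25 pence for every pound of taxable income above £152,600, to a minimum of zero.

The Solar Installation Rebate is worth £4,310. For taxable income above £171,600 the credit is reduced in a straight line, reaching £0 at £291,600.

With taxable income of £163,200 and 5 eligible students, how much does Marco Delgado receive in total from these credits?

Tuition Credit: base = 5 × £425 = £2,125. 25% of the £10,600 excess over £152,600 is £2,650 ≥ base, so the credit is £0.
Solar Installation Rebate: £163,200 is at or below the £171,600 threshold, so the full £4,310 applies.
Total: £0 + £4,310 = £4,310.

£4,310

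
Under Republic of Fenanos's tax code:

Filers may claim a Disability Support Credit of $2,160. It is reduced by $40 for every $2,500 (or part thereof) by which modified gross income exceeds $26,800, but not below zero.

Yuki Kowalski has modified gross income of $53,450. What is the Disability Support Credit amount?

$1,720

Disability Support Credit: income exceeds $26,800 by $26,650, which is 11 full-or-partial $2,500 increments; reduction = 11 × $40 = $440, leaving $1,720.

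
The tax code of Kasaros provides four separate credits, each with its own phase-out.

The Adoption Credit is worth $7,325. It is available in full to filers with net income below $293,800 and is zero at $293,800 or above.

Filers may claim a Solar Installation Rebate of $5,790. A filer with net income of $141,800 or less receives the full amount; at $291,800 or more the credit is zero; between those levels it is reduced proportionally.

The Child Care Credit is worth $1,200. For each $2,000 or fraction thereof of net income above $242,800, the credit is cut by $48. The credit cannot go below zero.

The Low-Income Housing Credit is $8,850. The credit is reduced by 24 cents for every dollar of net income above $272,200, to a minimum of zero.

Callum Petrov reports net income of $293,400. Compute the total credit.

$11,087

Adoption Credit: $293,400 is below the $293,800 cutoff, so the full $7,325 applies.
Solar Installation Rebate: $293,400 is at or above $291,800, so the credit is $0.
Child Care Credit: income exceeds $242,800 by $50,600 → 26 increments × $48 = $1,248 ≥ base, so the credit is $0.
Low-Income Housing Credit: 24% of the $21,200 excess over $272,200 is $5,088; credit = $8,850 − $5,088 = $3,762.
Total: $7,325 + $0 + $0 + $3,762 = $11,087.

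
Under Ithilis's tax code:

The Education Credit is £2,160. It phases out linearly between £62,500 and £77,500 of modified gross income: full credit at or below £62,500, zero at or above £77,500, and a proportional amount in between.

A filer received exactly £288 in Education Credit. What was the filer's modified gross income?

£288 is 288/2,160 of the full £2,160, so 1,872/2,160 of the £15,000 range has been used: income = £62,500 + £15,000 × 1,872/2,160 = £75,500.

£75,500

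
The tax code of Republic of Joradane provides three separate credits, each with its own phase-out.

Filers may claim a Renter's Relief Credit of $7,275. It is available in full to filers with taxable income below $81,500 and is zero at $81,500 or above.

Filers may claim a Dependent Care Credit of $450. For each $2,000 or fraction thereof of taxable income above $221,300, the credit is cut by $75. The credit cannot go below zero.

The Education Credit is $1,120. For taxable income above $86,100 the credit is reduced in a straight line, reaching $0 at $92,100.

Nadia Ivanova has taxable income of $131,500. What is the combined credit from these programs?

Renter's Relief Credit: $131,500 meets or exceeds the $81,500 cutoff, so the credit is $0.
Dependent Care Credit: $131,500 is at or below the $221,300 threshold, so the full $450 applies.
Education Credit: $131,500 is at or above $92,100, so the credit is $0.
Total: $0 + $450 + $0 = $450.

$450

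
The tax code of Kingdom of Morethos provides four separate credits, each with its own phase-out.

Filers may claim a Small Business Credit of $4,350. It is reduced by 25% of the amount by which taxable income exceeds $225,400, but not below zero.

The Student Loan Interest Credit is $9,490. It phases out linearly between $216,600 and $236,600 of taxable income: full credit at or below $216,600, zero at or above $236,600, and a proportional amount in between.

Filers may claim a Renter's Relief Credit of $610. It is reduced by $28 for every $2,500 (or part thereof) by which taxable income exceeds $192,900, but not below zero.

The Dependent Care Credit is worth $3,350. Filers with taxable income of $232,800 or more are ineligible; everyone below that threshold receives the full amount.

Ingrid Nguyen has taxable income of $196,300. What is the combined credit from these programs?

Small Business Credit: $196,300 is at or below the $225,400 threshold, so the full $4,350 applies.
Student Loan Interest Credit: $196,300 is at or below the $216,600 threshold, so the full $9,490 applies.
Renter's Relief Credit: income exceeds $192,900 by $3,400, which is 2 full-or-partial $2,500 increments; reduction = 2 × $28 = $56, leaving $554.
Dependent Care Credit: $196,300 is below the $232,800 cutoff, so the full $3,350 applies.
Total: $4,350 + $9,490 + $554 + $3,350 = $17,744.

$17,744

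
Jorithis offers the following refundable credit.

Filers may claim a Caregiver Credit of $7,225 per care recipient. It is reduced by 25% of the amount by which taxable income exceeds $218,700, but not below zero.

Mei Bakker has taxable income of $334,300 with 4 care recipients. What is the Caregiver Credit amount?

Caregiver Credit: base = 4 × $7,225 = $28,900. 25% of the $115,600 excess over $218,700 is $28,900 ≥ base, so the credit is $0.

$0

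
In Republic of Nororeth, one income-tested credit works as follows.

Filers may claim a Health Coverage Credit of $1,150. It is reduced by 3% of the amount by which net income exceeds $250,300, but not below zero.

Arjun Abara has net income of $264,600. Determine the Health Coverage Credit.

$721

Health Coverage Credit: 3% of the $14,300 excess over $250,300 is $429; credit = $1,150 − $429 = $721.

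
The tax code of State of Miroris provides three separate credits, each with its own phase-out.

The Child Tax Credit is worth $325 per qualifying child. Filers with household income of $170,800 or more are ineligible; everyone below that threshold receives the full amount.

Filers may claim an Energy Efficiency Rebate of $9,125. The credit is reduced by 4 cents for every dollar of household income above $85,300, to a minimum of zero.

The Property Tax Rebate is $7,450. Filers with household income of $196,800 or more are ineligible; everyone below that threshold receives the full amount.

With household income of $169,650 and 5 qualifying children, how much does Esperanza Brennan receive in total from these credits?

$14,826

Child Tax Credit: base = 5 × $325 = $1,625. $169,650 is below the $170,800 cutoff, so the full $1,625 applies.
Energy Efficiency Rebate: 4% of the $84,350 excess over $85,300 is $3,374; credit = $9,125 − $3,374 = $5,751.
Property Tax Rebate: $169,650 is below the $196,800 cutoff, so the full $7,450 applies.
Total: $1,625 + $5,751 + $7,450 = $14,826.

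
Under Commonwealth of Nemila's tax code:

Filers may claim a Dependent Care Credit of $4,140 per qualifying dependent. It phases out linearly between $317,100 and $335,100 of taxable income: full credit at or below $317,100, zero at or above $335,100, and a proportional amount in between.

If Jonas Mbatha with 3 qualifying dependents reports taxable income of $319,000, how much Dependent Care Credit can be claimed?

$11,109

Dependent Care Credit: base = 3 × $4,140 = $12,420. $319,000 is $1,900 into a $18,000 phase-out range, leaving 16,100/18,000 of the credit: $12,420 × 16,100/18,000 = $11,109.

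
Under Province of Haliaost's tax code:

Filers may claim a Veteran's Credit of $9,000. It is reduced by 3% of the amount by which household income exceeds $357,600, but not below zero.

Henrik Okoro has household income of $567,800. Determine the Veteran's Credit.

Veteran's Credit: 3% of the $210,200 excess over $357,600 is $6,306; credit = $9,000 − $6,306 = $2,694.

$2,694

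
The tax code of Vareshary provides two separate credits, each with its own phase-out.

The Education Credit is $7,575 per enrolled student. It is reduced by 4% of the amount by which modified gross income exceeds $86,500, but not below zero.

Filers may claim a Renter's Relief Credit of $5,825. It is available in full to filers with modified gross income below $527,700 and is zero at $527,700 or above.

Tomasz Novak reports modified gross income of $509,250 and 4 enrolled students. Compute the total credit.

$19,215

Education Credit: base = 4 × $7,575 = $30,300. 4% of the $422,750 excess over $86,500 is $16,910; credit = $30,300 − $16,910 = $13,390.
Renter's Relief Credit: $509,250 is below the $527,700 cutoff, so the full $5,825 applies.
Total: $13,390 + $5,825 = $19,215.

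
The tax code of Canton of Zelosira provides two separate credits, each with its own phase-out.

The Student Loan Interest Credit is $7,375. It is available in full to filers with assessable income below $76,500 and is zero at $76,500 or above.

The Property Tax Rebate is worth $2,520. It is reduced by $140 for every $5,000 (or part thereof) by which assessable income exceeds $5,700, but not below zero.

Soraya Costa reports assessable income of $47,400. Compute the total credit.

$8,635

Student Loan Interest Credit: $47,400 is below the $76,500 cutoff, so the full $7,375 applies.
Property Tax Rebate: income exceeds $5,700 by $41,700, which is 9 full-or-partial $5,000 increments; reduction = 9 × $140 = $1,260, leaving $1,260.
Total: $7,375 + $1,260 = $8,635.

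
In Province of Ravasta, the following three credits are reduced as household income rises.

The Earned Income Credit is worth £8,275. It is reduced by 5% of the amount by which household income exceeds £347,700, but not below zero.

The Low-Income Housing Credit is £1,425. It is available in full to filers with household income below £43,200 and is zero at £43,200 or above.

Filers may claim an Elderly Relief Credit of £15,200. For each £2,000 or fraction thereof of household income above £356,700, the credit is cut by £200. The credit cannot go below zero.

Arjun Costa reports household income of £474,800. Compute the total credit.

Earned Income Credit: 5% of the £127,100 excess over £347,700 is £6,355; credit = £8,275 − £6,355 = £1,920.
Low-Income Housing Credit: £474,800 meets or exceeds the £43,200 cutoff, so the credit is £0.
Elderly Relief Credit: income exceeds £356,700 by £118,100, which is 60 full-or-partial £2,000 increments; reduction = 60 × £200 = £12,000, leaving £3,200.
Total: £1,920 + £0 + £3,200 = £5,120.

£5,120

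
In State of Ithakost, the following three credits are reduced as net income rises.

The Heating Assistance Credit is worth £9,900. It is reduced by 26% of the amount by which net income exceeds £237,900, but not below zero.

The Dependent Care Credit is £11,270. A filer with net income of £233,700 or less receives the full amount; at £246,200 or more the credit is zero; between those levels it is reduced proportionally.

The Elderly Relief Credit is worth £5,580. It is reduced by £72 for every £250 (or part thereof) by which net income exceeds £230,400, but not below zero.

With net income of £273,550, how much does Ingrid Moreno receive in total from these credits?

Heating Assistance Credit: 26% of the £35,650 excess over £237,900 is £9,269; credit = £9,900 − £9,269 = £631.
Dependent Care Credit: £273,550 is at or above £246,200, so the credit is £0.
Elderly Relief Credit: income exceeds £230,400 by £43,150 → 173 increments × £72 = £12,456 ≥ base, so the credit is £0.
Total: £631 + £0 + £0 = £631.

£631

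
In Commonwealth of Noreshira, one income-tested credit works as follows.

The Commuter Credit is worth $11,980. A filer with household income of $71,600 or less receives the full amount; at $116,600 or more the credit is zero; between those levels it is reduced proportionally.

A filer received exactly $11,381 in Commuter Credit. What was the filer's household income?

$73,850

$11,381 is 11,381/11,980 of the full $11,980, so 599/11,980 of the $45,000 range has been used: income = $71,600 + $45,000 × 599/11,980 = $73,850.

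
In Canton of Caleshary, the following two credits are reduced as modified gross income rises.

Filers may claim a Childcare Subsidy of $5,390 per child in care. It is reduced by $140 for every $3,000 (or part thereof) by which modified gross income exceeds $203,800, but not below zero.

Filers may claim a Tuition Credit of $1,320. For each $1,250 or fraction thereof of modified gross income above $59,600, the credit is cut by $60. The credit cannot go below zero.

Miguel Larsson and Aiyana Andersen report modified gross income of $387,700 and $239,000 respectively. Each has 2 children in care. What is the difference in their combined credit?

Miguel ($387,700): Childcare Subsidy: base = 2 × $5,390 = $10,780. income exceeds $203,800 by $183,900, which is 62 full-or-partial $3,000 increments; reduction = 62 × $140 = $8,680, leaving $2,100. Tuition Credit: income exceeds $59,600 by $328,100 → 263 increments × $60 = $15,780 ≥ base, so the credit is $0. total $2,100 + $0 = $2,100
Aiyana ($239,000): Childcare Subsidy: base = 2 × $5,390 = $10,780. income exceeds $203,800 by $35,200, which is 12 full-or-partial $3,000 increments; reduction = 12 × $140 = $1,680, leaving $9,100. Tuition Credit: income exceeds $59,600 by $179,400 → 144 increments × $60 = $8,640 ≥ base, so the credit is $0. total $9,100 + $0 = $9,100
Difference: |$2,100 − $9,100| = $7,000.

$7,000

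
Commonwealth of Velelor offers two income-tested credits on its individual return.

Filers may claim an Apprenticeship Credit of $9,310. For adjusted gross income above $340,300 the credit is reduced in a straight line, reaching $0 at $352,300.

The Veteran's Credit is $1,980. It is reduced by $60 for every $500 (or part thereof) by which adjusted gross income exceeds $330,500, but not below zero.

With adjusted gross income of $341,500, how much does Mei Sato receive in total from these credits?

$9,039

Apprenticeship Credit: $341,500 is $1,200 into a $12,000 phase-out range, leaving 10,800/12,000 of the credit: $9,310 × 10,800/12,000 = $8,379.
Veteran's Credit: income exceeds $330,500 by $11,000, which is 22 full-or-partial $500 increments; reduction = 22 × $60 = $1,320, leaving $660.
Total: $8,379 + $660 = $9,039.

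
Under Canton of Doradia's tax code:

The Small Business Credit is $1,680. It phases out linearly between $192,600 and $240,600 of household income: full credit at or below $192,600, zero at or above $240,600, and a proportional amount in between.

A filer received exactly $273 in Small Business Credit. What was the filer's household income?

$273 is 273/1,680 of the full $1,680, so 1,407/1,680 of the $48,000 range has been used: income = $192,600 + $48,000 × 1,407/1,680 = $232,800.

$232,800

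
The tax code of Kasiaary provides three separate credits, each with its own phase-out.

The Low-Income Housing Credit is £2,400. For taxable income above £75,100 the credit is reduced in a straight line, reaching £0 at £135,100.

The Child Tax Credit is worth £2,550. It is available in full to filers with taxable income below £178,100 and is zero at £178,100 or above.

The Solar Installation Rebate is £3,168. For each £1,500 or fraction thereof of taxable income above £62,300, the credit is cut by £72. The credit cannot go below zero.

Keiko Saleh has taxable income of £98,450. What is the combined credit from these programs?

£5,384

Low-Income Housing Credit: £98,450 is £23,350 into a £60,000 phase-out range, leaving 36,650/60,000 of the credit: £2,400 × 36,650/60,000 = £1,466.
Child Tax Credit: £98,450 is below the £178,100 cutoff, so the full £2,550 applies.
Solar Installation Rebate: income exceeds £62,300 by £36,150, which is 25 full-or-partial £1,500 increments; reduction = 25 × £72 = £1,800, leaving £1,368.
Total: £1,466 + £2,550 + £1,368 = £5,384.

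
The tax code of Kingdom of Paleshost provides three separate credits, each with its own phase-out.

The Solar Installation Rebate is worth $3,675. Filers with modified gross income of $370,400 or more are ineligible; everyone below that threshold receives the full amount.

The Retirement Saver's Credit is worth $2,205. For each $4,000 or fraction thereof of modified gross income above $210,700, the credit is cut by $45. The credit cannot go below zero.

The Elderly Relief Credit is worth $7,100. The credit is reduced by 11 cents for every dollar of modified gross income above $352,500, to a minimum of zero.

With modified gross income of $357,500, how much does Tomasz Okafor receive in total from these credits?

$10,765

Solar Installation Rebate: $357,500 is below the $370,400 cutoff, so the full $3,675 applies.
Retirement Saver's Credit: income exceeds $210,700 by $146,800, which is 37 full-or-partial $4,000 increments; reduction = 37 × $45 = $1,665, leaving $540.
Elderly Relief Credit: 11% of the $5,000 excess over $352,500 is $550; credit = $7,100 − $550 = $6,550.
Total: $3,675 + $540 + $6,550 = $10,765.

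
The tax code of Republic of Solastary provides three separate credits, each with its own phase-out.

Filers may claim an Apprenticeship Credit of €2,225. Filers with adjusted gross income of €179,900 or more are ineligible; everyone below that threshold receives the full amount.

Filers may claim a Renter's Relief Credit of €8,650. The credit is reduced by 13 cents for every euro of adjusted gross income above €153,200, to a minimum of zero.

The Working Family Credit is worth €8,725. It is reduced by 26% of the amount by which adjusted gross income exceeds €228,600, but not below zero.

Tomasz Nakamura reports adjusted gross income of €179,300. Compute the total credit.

Apprenticeship Credit: €179,300 is below the €179,900 cutoff, so the full €2,225 applies.
Renter's Relief Credit: 13% of the €26,100 excess over €153,200 is €3,393; credit = €8,650 − €3,393 = €5,257.
Working Family Credit: €179,300 is at or below the €228,600 threshold, so the full €8,725 applies.
Total: €2,225 + €5,257 + €8,725 = €16,207.

€16,207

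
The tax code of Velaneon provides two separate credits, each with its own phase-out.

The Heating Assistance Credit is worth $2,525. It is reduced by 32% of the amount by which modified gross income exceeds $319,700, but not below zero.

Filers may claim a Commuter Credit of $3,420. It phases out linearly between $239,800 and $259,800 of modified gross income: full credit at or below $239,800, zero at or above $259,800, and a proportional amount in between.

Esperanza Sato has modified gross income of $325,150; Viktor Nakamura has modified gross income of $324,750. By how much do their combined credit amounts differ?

$128

Esperanza ($325,150): Heating Assistance Credit: 32% of the $5,450 excess over $319,700 is $1,744; credit = $2,525 − $1,744 = $781. Commuter Credit: $325,150 is at or above $259,800, so the credit is $0. total $781 + $0 = $781
Viktor ($324,750): Heating Assistance Credit: 32% of the $5,050 excess over $319,700 is $1,616; credit = $2,525 − $1,616 = $909. Commuter Credit: $324,750 is at or above $259,800, so the credit is $0. total $909 + $0 = $909
Difference: |$781 − $909| = $128.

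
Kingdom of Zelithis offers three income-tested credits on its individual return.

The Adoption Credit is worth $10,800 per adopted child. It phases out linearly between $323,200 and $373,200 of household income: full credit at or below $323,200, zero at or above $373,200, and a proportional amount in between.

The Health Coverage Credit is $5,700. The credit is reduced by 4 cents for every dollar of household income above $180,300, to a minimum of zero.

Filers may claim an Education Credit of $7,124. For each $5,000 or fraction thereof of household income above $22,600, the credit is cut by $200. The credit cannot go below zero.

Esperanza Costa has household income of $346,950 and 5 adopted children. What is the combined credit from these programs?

$28,350

Adoption Credit: base = 5 × $10,800 = $54,000. $346,950 is $23,750 into a $50,000 phase-out range, leaving 26,250/50,000 of the credit: $54,000 × 26,250/50,000 = $28,350.
Health Coverage Credit: 4% of the $166,650 excess over $180,300 is $6,666 ≥ base, so the credit is $0.
Education Credit: income exceeds $22,600 by $324,350 → 65 increments × $200 = $13,000 ≥ base, so the credit is $0.
Total: $28,350 + $0 + $0 = $28,350.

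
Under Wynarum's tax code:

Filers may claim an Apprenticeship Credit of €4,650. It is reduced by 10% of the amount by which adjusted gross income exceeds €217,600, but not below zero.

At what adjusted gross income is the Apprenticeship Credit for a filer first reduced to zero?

The credit falls by 10% of each euro above €217,600, so it reaches zero when the excess is €4,650 / 10% = €46,500: income = €217,600 + €46,500 = €264,100.

€264,100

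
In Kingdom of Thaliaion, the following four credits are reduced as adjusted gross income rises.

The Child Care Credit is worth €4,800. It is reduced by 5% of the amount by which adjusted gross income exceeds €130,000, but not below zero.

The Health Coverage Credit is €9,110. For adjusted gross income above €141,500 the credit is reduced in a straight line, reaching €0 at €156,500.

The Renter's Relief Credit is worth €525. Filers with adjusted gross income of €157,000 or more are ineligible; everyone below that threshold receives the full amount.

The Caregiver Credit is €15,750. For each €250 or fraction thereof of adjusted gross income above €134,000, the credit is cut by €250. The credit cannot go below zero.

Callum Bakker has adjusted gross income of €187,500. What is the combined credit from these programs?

Child Care Credit: 5% of the €57,500 excess over €130,000 is €2,875; credit = €4,800 − €2,875 = €1,925.
Health Coverage Credit: €187,500 is at or above €156,500, so the credit is €0.
Renter's Relief Credit: €187,500 meets or exceeds the €157,000 cutoff, so the credit is €0.
Caregiver Credit: income exceeds €134,000 by €53,500 → 214 increments × €250 = €53,500 ≥ base, so the credit is €0.
Total: €1,925 + €0 + €0 + €0 = €1,925.

€1,925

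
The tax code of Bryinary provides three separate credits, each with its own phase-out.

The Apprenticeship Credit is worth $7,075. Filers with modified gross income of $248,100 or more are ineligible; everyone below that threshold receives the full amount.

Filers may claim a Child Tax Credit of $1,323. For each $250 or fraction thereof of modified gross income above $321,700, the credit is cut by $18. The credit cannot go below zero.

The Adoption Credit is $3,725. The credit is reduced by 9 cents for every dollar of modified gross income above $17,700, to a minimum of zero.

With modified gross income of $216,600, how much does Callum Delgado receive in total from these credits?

Apprenticeship Credit: $216,600 is below the $248,100 cutoff, so the full $7,075 applies.
Child Tax Credit: $216,600 is at or below the $321,700 threshold, so the full $1,323 applies.
Adoption Credit: 9% of the $198,900 excess over $17,700 is $17,901 ≥ base, so the credit is $0.
Total: $7,075 + $1,323 + $0 = $8,398.

$8,398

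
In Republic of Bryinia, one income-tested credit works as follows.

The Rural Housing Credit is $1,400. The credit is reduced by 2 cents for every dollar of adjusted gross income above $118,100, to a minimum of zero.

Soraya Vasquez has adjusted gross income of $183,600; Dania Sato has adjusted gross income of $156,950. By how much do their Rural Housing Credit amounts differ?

Soraya ($183,600): Rural Housing Credit: 2% of the $65,500 excess over $118,100 is $1,310; credit = $1,400 − $1,310 = $90.
Dania ($156,950): Rural Housing Credit: 2% of the $38,850 excess over $118,100 is $777; credit = $1,400 − $777 = $623.
Difference: |$90 − $623| = $533.

$533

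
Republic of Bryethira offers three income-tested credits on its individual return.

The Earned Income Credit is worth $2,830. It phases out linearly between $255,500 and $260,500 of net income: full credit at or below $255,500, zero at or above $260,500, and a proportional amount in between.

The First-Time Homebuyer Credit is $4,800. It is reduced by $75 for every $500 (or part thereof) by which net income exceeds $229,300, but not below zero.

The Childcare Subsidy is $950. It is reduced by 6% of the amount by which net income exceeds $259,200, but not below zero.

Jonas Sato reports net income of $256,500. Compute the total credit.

$3,889

Earned Income Credit: $256,500 is $1,000 into a $5,000 phase-out range, leaving 4,000/5,000 of the credit: $2,830 × 4,000/5,000 = $2,264.
First-Time Homebuyer Credit: income exceeds $229,300 by $27,200, which is 55 full-or-partial $500 increments; reduction = 55 × $75 = $4,125, leaving $675.
Childcare Subsidy: $256,500 is at or below the $259,200 threshold, so the full $950 applies.
Total: $2,264 + $675 + $950 = $3,889.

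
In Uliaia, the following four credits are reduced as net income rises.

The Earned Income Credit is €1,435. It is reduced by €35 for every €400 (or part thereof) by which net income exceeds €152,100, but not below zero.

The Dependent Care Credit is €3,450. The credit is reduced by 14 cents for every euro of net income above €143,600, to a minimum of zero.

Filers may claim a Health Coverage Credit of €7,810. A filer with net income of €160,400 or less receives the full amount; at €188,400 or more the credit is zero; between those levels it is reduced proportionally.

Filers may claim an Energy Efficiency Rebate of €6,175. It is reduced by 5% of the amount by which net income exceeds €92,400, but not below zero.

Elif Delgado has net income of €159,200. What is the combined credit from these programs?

Earned Income Credit: income exceeds €152,100 by €7,100, which is 18 full-or-partial €400 increments; reduction = 18 × €35 = €630, leaving €805.
Dependent Care Credit: 14% of the €15,600 excess over €143,600 is €2,184; credit = €3,450 − €2,184 = €1,266.
Health Coverage Credit: €159,200 is at or below the €160,400 threshold, so the full €7,810 applies.
Energy Efficiency Rebate: 5% of the €66,800 excess over €92,400 is €3,340; credit = €6,175 − €3,340 = €2,835.
Total: €805 + €1,266 + €7,810 + €2,835 = €12,716.

€12,716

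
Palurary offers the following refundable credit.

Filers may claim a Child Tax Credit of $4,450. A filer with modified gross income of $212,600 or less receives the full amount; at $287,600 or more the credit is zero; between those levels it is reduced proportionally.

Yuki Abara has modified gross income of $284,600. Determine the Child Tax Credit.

$178

Child Tax Credit: $284,600 is $72,000 into a $75,000 phase-out range, leaving 3,000/75,000 of the credit: $4,450 × 3,000/75,000 = $178.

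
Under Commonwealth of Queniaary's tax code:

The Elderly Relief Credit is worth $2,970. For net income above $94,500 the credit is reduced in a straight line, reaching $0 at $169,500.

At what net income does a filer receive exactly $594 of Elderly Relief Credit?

$154,500

$594 is 594/2,970 of the full $2,970, so 2,376/2,970 of the $75,000 range has been used: income = $94,500 + $75,000 × 2,376/2,970 = $154,500.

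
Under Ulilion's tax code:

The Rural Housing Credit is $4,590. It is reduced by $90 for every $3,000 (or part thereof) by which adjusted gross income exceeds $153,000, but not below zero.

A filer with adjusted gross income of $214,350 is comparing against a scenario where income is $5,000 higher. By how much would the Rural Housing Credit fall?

$180

At $214,350 — income exceeds $153,000 by $61,350, which is 21 full-or-partial $3,000 increments; reduction = 21 × $90 = $1,890, leaving $2,700.
At $219,350 — income exceeds $153,000 by $66,350, which is 23 full-or-partial $3,000 increments; reduction = 23 × $90 = $2,070, leaving $2,520.
Lost: $2,700 − $2,520 = $180.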